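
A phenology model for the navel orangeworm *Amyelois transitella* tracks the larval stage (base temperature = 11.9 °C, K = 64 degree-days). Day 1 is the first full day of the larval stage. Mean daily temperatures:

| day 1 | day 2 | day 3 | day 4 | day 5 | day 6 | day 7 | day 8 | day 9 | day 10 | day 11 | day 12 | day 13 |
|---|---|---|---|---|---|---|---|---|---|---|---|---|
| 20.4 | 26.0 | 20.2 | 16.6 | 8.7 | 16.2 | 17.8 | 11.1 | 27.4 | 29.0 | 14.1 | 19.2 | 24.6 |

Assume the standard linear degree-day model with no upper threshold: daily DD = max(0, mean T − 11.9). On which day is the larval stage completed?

day 10

Daily DD above 11.9 °C: 8.5, 14.1, 8.3, 4.7, 0.0, 4.3, 5.9, 0.0, 15.5, 17.1, 2.2, 7.3, 12.7.
Cumulative: 8.5, 22.6, 30.9, 35.6, 35.6, 39.9, 45.8, 45.8, 61.3, 78.4, 80.6, 87.9, 100.6.
The total first reaches 64 DD on day 10.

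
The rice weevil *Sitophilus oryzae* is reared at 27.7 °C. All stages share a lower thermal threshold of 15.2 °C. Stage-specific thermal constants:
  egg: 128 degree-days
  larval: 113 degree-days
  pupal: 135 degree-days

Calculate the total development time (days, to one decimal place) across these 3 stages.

Daily accumulation at 27.7 °C = 27.7 − 15.2 = 12.5 DD/day.
Total K = 128 + 113 + 135 = 376 DD.
Total duration = 376 / 12.5 = 30.080 ≈ 30.1 days.

30.1 days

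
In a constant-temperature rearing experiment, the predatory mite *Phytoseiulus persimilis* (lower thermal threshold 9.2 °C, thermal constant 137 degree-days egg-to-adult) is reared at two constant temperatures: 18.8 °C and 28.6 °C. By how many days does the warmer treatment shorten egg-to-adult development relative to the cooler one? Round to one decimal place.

7.2 days

At 18.8 °C: 137 / (18.8 − 9.2) = 137 / 9.6 = 14.271 d.
At 28.6 °C: 137 / (28.6 − 9.2) = 137 / 19.4 = 7.062 d.
Difference = |14.271 − 7.062| = 7.209 ≈ 7.2 days.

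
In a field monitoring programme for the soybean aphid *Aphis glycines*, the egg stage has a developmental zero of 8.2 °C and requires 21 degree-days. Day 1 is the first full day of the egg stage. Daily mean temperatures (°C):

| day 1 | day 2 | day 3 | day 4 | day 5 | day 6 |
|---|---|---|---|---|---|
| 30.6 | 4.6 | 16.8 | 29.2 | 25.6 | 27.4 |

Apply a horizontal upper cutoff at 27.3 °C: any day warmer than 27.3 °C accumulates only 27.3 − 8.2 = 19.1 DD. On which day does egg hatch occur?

day 3

Daily DD above 8.2 °C (capped at 19.1): 19.1, 0.0, 8.6, 19.1, 17.4, 19.1.
Cumulative: 19.1, 19.1, 27.7, 46.8, 64.2, 83.3.
The total first reaches 21 DD on day 3.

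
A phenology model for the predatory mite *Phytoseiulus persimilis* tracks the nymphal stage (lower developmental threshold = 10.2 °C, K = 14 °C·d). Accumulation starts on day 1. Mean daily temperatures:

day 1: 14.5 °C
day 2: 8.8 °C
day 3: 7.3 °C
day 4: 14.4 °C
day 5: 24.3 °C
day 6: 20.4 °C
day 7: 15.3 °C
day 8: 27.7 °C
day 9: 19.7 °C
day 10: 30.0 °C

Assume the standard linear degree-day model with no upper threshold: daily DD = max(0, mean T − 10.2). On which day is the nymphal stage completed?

day 5

Daily DD above 10.2 °C: 4.3, 0.0, 0.0, 4.2, 14.1, 10.2, 5.1, 17.5, 9.5, 19.8.
Cumulative: 4.3, 4.3, 4.3, 8.5, 22.6, 32.8, 37.9, 55.4, 64.9, 84.7.
The total first reaches 14 DD on day 5.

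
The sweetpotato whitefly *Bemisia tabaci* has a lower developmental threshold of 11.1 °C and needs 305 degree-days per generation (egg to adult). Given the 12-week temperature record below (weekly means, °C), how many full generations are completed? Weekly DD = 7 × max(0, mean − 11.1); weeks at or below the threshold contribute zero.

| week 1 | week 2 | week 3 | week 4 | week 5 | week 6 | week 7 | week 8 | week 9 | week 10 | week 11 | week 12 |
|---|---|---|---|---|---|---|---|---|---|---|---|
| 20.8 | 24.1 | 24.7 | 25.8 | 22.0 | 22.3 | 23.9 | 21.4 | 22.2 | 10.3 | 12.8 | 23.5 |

2 generations

Weekly DD (7 × max(0, T̄ − 11.1)): 67.9, 91.0, 95.2, 102.9, 76.3, 78.4, 89.6, 72.1, 77.7, 0.0, 11.9, 86.8.
Season total = 849.8 DD.
Complete generations = ⌊849.8 / 305⌋ = 2.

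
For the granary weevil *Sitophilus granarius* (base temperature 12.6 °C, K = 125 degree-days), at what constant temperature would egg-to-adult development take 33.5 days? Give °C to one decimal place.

16.3 °C

Required daily accumulation = 125 / 33.5 = 3.731 DD/day.
T = T_base + 3.731 = 12.6 + 3.731 = 16.331 ≈ 16.3 °C.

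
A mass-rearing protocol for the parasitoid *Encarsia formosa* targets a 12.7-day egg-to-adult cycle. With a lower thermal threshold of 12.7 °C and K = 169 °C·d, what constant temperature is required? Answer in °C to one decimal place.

26.0 °C

Required daily accumulation = 169 / 12.7 = 13.307 DD/day.
T = T_base + 13.307 = 12.7 + 13.307 = 26.007 ≈ 26.0 °C.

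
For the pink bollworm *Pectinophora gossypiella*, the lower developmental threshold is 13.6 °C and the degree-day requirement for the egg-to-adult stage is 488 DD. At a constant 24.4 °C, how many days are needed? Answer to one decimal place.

Daily accumulation = 24.4 − 13.6 = 10.8 DD/day.
Duration = 488 / 10.8 = 45.185 ≈ 45.2 days.

45.2 days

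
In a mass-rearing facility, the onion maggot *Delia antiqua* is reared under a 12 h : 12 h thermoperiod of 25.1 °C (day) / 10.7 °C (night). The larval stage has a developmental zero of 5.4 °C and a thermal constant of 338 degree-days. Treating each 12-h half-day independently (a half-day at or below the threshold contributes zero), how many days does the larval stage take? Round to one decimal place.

Day half: max(0, 25.1 − 5.4) × 0.5 = 19.7 × 0.5 = 9.85 DD.
Night half: max(0, 10.7 − 5.4) × 0.5 = 5.3 × 0.5 = 2.65 DD.
Per 24 h: 12.50 DD/day.
Duration = 338 / 12.50 = 27.040 ≈ 27.0 days.

27.0 days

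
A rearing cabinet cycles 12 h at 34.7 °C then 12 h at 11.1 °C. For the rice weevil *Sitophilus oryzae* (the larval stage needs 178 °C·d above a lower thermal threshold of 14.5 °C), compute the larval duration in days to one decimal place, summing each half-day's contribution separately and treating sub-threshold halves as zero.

17.6 days

Day half: max(0, 34.7 − 14.5) × 0.5 = 20.2 × 0.5 = 10.10 DD.
Night half: max(0, 11.1 − 14.5) × 0.5 = 0.0 × 0.5 = 0.00 DD.
Per 24 h: 10.10 DD/day.
Duration = 178 / 10.10 = 17.624 ≈ 17.6 days.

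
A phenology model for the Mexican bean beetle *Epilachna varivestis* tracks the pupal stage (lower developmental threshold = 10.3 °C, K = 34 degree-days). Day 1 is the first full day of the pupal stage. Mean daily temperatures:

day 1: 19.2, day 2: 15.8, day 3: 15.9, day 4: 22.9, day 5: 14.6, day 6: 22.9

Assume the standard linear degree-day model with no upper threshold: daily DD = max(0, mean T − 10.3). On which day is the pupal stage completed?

day 5

Daily DD above 10.3 °C: 8.9, 5.5, 5.6, 12.6, 4.3, 12.6.
Cumulative: 8.9, 14.4, 20.0, 32.6, 36.9, 49.5.
The total first reaches 34 DD on day 5.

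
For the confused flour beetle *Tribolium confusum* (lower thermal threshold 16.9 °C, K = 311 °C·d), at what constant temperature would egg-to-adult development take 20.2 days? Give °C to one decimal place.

Required daily accumulation = 311 / 20.2 = 15.396 DD/day.
T = T_base + 15.396 = 16.9 + 15.396 = 32.296 ≈ 32.3 °C.

32.3 °C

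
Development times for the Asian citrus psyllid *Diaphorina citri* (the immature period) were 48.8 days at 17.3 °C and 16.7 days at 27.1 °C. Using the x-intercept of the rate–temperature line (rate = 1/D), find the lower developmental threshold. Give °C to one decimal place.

Equal thermal constants: D₁(T₁ − T_b) = D₂(T₂ − T_b).
48.8·(17.3 − T_b) = 16.7·(27.1 − T_b)
T_b = (48.8·17.3 − 16.7·27.1) / (48.8 − 16.7) = 391.67 / 32.1 = 12.202 °C ≈ 12.2 °C.

12.2 °C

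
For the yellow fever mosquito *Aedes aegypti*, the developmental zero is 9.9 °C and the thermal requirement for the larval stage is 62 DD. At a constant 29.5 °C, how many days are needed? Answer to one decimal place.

Daily accumulation = 29.5 − 9.9 = 19.6 DD/day.
Duration = 62 / 19.6 = 3.163 ≈ 3.2 days.

3.2 days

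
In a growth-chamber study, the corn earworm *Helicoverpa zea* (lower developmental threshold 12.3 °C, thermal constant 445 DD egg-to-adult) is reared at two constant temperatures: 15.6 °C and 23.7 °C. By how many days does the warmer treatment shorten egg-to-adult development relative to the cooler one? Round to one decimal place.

At 15.6 °C: 445 / (15.6 − 12.3) = 445 / 3.3 = 134.848 d.
At 23.7 °C: 445 / (23.7 − 12.3) = 445 / 11.4 = 39.035 d.
Difference = |134.848 − 39.035| = 95.813 ≈ 95.8 days.

95.8 days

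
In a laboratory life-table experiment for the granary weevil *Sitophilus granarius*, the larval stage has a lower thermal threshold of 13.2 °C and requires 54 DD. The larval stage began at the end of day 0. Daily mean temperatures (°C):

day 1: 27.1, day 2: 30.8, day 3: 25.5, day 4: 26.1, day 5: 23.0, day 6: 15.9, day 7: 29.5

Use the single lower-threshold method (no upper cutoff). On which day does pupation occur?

day 4

Daily DD above 13.2 °C: 13.9, 17.6, 12.3, 12.9, 9.8, 2.7, 16.3.
Cumulative: 13.9, 31.5, 43.8, 56.7, 66.5, 69.2, 85.5.
The total first reaches 54 DD on day 4.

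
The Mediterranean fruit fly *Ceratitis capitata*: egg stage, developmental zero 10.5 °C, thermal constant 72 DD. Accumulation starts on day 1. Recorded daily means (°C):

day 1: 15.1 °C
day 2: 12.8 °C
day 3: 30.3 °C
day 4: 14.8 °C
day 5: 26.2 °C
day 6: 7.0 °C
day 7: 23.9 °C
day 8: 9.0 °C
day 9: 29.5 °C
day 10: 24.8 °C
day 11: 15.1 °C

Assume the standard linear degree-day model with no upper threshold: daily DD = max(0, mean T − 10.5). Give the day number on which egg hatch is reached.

day 9

Daily DD above 10.5 °C: 4.6, 2.3, 19.8, 4.3, 15.7, 0.0, 13.4, 0.0, 19.0, 14.3, 4.6.
Cumulative: 4.6, 6.9, 26.7, 31.0, 46.7, 46.7, 60.1, 60.1, 79.1, 93.4, 98.0.
The total first reaches 72 DD on day 9.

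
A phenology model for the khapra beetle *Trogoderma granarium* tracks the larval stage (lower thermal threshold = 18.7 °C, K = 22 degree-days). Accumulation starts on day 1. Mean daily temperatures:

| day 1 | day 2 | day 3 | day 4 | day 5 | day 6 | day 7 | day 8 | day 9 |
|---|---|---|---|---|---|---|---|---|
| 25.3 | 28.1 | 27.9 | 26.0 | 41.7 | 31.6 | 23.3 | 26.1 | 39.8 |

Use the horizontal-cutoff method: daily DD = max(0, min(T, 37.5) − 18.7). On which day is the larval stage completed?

day 3

Daily DD above 18.7 °C (capped at 18.8): 6.6, 9.4, 9.2, 7.3, 18.8, 12.9, 4.6, 7.4, 18.8.
Cumulative: 6.6, 16.0, 25.2, 32.5, 51.3, 64.2, 68.8, 76.2, 95.0.
The total first reaches 22 DD on day 3.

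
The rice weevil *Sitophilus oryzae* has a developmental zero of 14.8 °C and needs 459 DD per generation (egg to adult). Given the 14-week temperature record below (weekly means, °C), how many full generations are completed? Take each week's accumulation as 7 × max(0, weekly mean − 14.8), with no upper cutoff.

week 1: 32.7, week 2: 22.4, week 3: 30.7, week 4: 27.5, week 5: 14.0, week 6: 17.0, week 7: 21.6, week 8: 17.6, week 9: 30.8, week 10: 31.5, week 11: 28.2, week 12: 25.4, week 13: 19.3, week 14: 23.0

Weekly DD (7 × max(0, T̄ − 14.8)): 125.3, 53.2, 111.3, 88.9, 0.0, 15.4, 47.6, 19.6, 112.0, 116.9, 93.8, 74.2, 31.5, 57.4.
Season total = 947.1 DD.
Complete generations = ⌊947.1 / 459⌋ = 2.

2 generations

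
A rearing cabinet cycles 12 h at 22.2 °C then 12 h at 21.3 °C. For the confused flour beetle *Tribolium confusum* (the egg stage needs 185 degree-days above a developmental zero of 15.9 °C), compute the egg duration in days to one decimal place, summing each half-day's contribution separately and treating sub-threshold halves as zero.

31.6 days

Day half: max(0, 22.2 − 15.9) × 0.5 = 6.3 × 0.5 = 3.15 DD.
Night half: max(0, 21.3 − 15.9) × 0.5 = 5.4 × 0.5 = 2.70 DD.
Per 24 h: 5.85 DD/day.
Duration = 185 / 5.85 = 31.624 ≈ 31.6 days.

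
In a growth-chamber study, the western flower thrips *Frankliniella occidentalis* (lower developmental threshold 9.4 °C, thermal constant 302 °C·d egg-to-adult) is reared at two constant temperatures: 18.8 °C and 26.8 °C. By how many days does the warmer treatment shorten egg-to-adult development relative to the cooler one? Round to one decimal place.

At 18.8 °C: 302 / (18.8 − 9.4) = 302 / 9.4 = 32.128 d.
At 26.8 °C: 302 / (26.8 − 9.4) = 302 / 17.4 = 17.356 d.
Difference = |32.128 − 17.356| = 14.771 ≈ 14.8 days.

14.8 days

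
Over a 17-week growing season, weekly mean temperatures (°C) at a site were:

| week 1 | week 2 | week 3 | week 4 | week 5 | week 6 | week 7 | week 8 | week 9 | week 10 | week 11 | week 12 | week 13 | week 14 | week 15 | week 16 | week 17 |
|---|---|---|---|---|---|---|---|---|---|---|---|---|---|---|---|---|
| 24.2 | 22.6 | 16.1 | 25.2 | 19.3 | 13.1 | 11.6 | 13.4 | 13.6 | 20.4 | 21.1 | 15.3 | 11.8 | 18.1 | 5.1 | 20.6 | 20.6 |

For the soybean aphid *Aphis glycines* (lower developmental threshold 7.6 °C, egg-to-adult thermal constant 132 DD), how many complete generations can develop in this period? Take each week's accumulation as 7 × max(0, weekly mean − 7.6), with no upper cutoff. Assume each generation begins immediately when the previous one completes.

Weekly DD (7 × max(0, T̄ − 7.6)): 116.2, 105.0, 59.5, 123.2, 81.9, 38.5, 28.0, 40.6, 42.0, 89.6, 94.5, 53.9, 29.4, 73.5, 0.0, 91.0, 91.0.
Season total = 1157.8 DD.
Complete generations = ⌊1157.8 / 132⌋ = 8.

8 generations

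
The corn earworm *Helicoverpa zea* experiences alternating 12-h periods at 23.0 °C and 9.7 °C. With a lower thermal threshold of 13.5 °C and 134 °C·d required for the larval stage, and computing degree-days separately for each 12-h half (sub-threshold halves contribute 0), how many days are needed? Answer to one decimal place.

Day half: max(0, 23.0 − 13.5) × 0.5 = 9.5 × 0.5 = 4.75 DD.
Night half: max(0, 9.7 − 13.5) × 0.5 = 0.0 × 0.5 = 0.00 DD.
Per 24 h: 4.75 DD/day.
Duration = 134 / 4.75 = 28.211 ≈ 28.2 days.

28.2 days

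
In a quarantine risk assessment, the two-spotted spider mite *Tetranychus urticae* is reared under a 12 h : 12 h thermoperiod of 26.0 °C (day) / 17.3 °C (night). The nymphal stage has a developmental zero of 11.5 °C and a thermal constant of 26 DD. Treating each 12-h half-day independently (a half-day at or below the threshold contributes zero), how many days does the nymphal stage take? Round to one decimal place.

Day half: max(0, 26.0 − 11.5) × 0.5 = 14.5 × 0.5 = 7.25 DD.
Night half: max(0, 17.3 − 11.5) × 0.5 = 5.8 × 0.5 = 2.90 DD.
Per 24 h: 10.15 DD/day.
Duration = 26 / 10.15 = 2.562 ≈ 2.6 days.

2.6 days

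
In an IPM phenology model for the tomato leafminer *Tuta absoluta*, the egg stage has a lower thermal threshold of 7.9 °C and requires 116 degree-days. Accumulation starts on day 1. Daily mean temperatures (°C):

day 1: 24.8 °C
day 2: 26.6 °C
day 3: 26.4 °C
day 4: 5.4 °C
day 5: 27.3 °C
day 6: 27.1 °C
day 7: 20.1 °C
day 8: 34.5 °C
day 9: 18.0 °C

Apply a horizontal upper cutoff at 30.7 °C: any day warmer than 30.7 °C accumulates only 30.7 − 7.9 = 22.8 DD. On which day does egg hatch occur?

day 8

Daily DD above 7.9 °C (capped at 22.8): 16.9, 18.7, 18.5, 0.0, 19.4, 19.2, 12.2, 22.8, 10.1.
Cumulative: 16.9, 35.6, 54.1, 54.1, 73.5, 92.7, 104.9, 127.7, 137.8.
The total first reaches 116 DD on day 8.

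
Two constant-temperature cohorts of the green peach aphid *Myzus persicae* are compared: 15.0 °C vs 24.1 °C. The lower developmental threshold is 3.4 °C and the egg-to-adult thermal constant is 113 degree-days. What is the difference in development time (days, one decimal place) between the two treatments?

4.3 days

At 15.0 °C: 113 / (15.0 − 3.4) = 113 / 11.6 = 9.741 d.
At 24.1 °C: 113 / (24.1 − 3.4) = 113 / 20.7 = 5.459 d.
Difference = |9.741 − 5.459| = 4.282 ≈ 4.3 days.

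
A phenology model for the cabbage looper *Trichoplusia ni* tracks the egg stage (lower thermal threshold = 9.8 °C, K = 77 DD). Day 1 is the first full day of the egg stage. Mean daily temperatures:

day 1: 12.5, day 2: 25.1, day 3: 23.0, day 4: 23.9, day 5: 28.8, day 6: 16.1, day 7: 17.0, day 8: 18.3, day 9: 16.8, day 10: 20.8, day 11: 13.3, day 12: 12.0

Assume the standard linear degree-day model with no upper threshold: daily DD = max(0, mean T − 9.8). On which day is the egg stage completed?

day 7

Daily DD above 9.8 °C: 2.7, 15.3, 13.2, 14.1, 19.0, 6.3, 7.2, 8.5, 7.0, 11.0, 3.5, 2.2.
Cumulative: 2.7, 18.0, 31.2, 45.3, 64.3, 70.6, 77.8, 86.3, 93.3, 104.3, 107.8, 110.0.
The total first reaches 77 DD on day 7.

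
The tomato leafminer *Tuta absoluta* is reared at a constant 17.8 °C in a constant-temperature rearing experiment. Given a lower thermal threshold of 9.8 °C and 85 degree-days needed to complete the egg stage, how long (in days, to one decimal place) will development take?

Daily accumulation = 17.8 − 9.8 = 8.0 DD/day.
Duration = 85 / 8.0 = 10.625 ≈ 10.6 days.

10.6 days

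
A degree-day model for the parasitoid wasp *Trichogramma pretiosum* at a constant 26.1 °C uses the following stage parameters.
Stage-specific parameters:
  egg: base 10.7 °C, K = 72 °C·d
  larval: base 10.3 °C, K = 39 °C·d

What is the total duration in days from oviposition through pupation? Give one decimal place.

egg: 72 / (26.1 − 10.7) = 72 / 15.4 = 4.675 d.
larval: 39 / (26.1 − 10.3) = 39 / 15.8 = 2.468 d.
Sum = 7.144 ≈ 7.1 days.

7.1 days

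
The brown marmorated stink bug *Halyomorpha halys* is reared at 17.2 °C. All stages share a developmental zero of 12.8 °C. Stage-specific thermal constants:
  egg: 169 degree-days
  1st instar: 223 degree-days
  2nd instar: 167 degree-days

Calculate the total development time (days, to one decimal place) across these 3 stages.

127.0 days

Daily accumulation at 17.2 °C = 17.2 − 12.8 = 4.4 DD/day.
Total K = 169 + 223 + 167 = 559 DD.
Total duration = 559 / 4.4 = 127.045 ≈ 127.0 days.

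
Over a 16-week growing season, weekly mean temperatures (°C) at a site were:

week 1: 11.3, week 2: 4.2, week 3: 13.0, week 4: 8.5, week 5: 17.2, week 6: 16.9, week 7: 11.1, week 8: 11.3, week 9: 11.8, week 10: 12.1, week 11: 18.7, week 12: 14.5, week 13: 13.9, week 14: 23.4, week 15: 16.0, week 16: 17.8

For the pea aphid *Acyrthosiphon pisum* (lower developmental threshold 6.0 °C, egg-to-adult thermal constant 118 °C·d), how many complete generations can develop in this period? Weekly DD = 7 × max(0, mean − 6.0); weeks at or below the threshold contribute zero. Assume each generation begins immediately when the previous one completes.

Weekly DD (7 × max(0, T̄ − 6.0)): 37.1, 0.0, 49.0, 17.5, 78.4, 76.3, 35.7, 37.1, 40.6, 42.7, 88.9, 59.5, 55.3, 121.8, 70.0, 82.6.
Season total = 892.5 DD.
Complete generations = ⌊892.5 / 118⌋ = 7.

7 generations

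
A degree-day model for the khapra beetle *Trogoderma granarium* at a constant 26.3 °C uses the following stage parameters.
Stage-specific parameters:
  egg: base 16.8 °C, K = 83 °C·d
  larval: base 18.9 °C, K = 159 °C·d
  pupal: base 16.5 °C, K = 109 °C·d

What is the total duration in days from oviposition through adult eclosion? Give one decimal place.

41.3 days

egg: 83 / (26.3 − 16.8) = 83 / 9.5 = 8.737 d.
larval: 159 / (26.3 − 18.9) = 159 / 7.4 = 21.486 d.
pupal: 109 / (26.3 − 16.5) = 109 / 9.8 = 11.122 d.
Sum = 41.346 ≈ 41.3 days.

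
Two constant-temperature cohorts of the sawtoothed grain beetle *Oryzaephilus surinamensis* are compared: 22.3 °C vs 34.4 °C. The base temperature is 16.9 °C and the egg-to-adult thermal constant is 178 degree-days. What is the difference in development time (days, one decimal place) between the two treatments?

22.8 days

At 22.3 °C: 178 / (22.3 − 16.9) = 178 / 5.4 = 32.963 d.
At 34.4 °C: 178 / (34.4 − 16.9) = 178 / 17.5 = 10.171 d.
Difference = |32.963 − 10.171| = 22.792 ≈ 22.8 days.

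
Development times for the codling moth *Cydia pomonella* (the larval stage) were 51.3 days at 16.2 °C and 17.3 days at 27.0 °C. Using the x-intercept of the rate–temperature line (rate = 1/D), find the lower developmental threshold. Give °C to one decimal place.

10.7 °C

Under the model K = D·(T − T_b), so D₁·(T₁ − T_b) = D₂·(T₂ − T_b).
51.3·(16.2 − T_b) = 17.3·(27.0 − T_b)
T_b = (51.3·16.2 − 17.3·27.0) / (51.3 − 17.3) = 363.96 / 34.0 = 10.705 °C ≈ 10.7 °C.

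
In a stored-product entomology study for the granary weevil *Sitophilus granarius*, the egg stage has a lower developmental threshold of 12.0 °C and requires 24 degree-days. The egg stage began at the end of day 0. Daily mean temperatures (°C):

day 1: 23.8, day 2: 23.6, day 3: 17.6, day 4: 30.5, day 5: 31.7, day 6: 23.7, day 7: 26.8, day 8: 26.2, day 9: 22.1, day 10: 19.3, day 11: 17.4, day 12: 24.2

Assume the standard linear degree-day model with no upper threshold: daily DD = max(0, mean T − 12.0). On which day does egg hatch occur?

Daily DD above 12.0 °C: 11.8, 11.6, 5.6, 18.5, 19.7, 11.7, 14.8, 14.2, 10.1, 7.3, 5.4, 12.2.
Cumulative: 11.8, 23.4, 29.0, 47.5, 67.2, 78.9, 93.7, 107.9, 118.0, 125.3, 130.7, 142.9.
The total first reaches 24 DD on day 3.

day 3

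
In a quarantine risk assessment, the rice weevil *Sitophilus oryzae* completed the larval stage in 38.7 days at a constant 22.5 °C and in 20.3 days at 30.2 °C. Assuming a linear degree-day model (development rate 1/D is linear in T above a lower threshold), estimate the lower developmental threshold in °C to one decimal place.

Equal thermal constants: D₁(T₁ − T_b) = D₂(T₂ − T_b).
38.7·(22.5 − T_b) = 20.3·(30.2 − T_b)
T_b = (38.7·22.5 − 20.3·30.2) / (38.7 − 20.3) = 257.69 / 18.4 = 14.005 °C ≈ 14.0 °C.

14.0 °C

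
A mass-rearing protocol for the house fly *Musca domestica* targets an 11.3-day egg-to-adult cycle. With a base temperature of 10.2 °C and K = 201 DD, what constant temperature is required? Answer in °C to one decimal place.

28.0 °C

Required daily accumulation = 201 / 11.3 = 17.788 DD/day.
T = T_base + 17.788 = 10.2 + 17.788 = 27.988 ≈ 28.0 °C.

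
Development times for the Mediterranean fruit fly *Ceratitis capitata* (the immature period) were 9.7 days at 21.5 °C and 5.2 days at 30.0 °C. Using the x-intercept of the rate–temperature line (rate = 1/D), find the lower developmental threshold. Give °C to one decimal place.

Under the model K = D·(T − T_b), so D₁·(T₁ − T_b) = D₂·(T₂ − T_b).
9.7·(21.5 − T_b) = 5.2·(30.0 − T_b)
T_b = (9.7·21.5 − 5.2·30.0) / (9.7 − 5.2) = 52.55 / 4.5 = 11.678 °C ≈ 11.7 °C.

11.7 °C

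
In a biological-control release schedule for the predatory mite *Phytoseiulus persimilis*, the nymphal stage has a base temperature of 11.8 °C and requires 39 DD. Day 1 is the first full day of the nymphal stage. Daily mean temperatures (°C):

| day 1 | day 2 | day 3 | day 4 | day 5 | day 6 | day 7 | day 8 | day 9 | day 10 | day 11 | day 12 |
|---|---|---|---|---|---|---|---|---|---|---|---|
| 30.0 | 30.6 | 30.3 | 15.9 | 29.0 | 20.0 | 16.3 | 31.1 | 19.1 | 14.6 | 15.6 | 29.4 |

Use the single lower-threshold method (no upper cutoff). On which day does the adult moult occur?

day 3

Daily DD above 11.8 °C: 18.2, 18.8, 18.5, 4.1, 17.2, 8.2, 4.5, 19.3, 7.3, 2.8, 3.8, 17.6.
Cumulative: 18.2, 37.0, 55.5, 59.6, 76.8, 85.0, 89.5, 108.8, 116.1, 118.9, 122.7, 140.3.
The total first reaches 39 DD on day 3.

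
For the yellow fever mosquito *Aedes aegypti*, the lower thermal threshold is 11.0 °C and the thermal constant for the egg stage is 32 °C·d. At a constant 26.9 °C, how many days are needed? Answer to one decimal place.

Daily accumulation = 26.9 − 11.0 = 15.9 DD/day.
Duration = 32 / 15.9 = 2.013 ≈ 2.0 days.

2.0 days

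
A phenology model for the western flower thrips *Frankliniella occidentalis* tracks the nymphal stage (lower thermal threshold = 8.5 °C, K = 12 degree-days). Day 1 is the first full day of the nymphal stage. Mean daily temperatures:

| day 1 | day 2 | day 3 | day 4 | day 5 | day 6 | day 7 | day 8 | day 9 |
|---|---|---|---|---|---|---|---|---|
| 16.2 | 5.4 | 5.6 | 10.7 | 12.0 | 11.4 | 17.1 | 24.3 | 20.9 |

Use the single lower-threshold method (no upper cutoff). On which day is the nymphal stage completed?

day 5

Daily DD above 8.5 °C: 7.7, 0.0, 0.0, 2.2, 3.5, 2.9, 8.6, 15.8, 12.4.
Cumulative: 7.7, 7.7, 7.7, 9.9, 13.4, 16.3, 24.9, 40.7, 53.1.
The total first reaches 12 DD on day 5.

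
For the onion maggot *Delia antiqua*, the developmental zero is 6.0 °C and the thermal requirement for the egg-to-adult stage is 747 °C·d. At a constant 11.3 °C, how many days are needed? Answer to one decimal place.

140.9 days

Daily accumulation = 11.3 − 6.0 = 5.3 DD/day.
Duration = 747 / 5.3 = 140.943 ≈ 140.9 days.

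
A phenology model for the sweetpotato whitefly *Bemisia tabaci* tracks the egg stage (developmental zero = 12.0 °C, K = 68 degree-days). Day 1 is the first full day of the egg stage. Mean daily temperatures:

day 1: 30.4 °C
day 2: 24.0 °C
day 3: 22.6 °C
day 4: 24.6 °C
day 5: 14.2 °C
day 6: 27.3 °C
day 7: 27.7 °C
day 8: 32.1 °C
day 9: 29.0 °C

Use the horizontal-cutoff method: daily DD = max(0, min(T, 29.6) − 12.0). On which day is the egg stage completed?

Daily DD above 12.0 °C (capped at 17.6): 17.6, 12.0, 10.6, 12.6, 2.2, 15.3, 15.7, 17.6, 17.0.
Cumulative: 17.6, 29.6, 40.2, 52.8, 55.0, 70.3, 86.0, 103.6, 120.6.
The total first reaches 68 DD on day 6.

day 6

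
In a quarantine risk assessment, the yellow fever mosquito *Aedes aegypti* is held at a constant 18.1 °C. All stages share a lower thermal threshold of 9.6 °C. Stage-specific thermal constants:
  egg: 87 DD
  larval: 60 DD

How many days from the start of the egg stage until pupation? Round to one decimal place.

Daily accumulation at 18.1 °C = 18.1 − 9.6 = 8.5 DD/day.
Total K = 87 + 60 = 147 DD.
Total duration = 147 / 8.5 = 17.294 ≈ 17.3 days.

17.3 days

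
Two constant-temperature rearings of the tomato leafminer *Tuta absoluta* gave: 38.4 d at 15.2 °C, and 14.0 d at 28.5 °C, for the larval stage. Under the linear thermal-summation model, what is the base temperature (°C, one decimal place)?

7.6 °C

Linear rate model ⇒ the product D·(T − T_b) is constant across temperatures.
38.4·(15.2 − T_b) = 14.0·(28.5 − T_b)
T_b = (38.4·15.2 − 14.0·28.5) / (38.4 − 14.0) = 184.68 / 24.4 = 7.569 °C ≈ 7.6 °C.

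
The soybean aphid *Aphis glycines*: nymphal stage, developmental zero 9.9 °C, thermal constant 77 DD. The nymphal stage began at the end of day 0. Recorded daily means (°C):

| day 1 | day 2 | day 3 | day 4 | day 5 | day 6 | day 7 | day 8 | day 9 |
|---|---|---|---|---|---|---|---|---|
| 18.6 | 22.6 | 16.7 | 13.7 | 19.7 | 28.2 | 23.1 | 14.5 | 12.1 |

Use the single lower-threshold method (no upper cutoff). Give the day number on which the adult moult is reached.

day 8

Daily DD above 9.9 °C: 8.7, 12.7, 6.8, 3.8, 9.8, 18.3, 13.2, 4.6, 2.2.
Cumulative: 8.7, 21.4, 28.2, 32.0, 41.8, 60.1, 73.3, 77.9, 80.1.
The total first reaches 77 DD on day 8.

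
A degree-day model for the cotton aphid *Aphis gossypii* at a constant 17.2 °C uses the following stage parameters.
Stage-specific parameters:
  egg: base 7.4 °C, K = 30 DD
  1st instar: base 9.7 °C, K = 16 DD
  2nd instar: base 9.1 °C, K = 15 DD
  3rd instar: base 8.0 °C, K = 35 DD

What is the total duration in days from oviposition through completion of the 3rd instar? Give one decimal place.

10.9 days

egg: 30 / (17.2 − 7.4) = 30 / 9.8 = 3.061 d.
1st instar: 16 / (17.2 − 9.7) = 16 / 7.5 = 2.133 d.
2nd instar: 15 / (17.2 − 9.1) = 15 / 8.1 = 1.852 d.
3rd instar: 35 / (17.2 − 8.0) = 35 / 9.2 = 3.804 d.
Sum = 10.851 ≈ 10.9 days.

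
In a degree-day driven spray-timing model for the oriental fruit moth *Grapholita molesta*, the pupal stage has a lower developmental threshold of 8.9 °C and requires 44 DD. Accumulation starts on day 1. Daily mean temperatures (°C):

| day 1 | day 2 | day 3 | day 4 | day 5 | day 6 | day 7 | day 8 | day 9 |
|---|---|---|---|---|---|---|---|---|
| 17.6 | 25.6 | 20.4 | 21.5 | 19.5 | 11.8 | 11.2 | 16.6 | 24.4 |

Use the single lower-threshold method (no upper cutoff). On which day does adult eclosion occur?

Daily DD above 8.9 °C: 8.7, 16.7, 11.5, 12.6, 10.6, 2.9, 2.3, 7.7, 15.5.
Cumulative: 8.7, 25.4, 36.9, 49.5, 60.1, 63.0, 65.3, 73.0, 88.5.
The total first reaches 44 DD on day 4.

day 4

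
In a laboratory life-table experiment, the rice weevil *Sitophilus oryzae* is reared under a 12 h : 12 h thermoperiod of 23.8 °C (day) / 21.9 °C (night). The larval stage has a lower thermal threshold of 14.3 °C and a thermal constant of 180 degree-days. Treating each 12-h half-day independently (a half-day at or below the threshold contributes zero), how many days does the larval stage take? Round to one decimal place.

21.1 days

Day half: max(0, 23.8 − 14.3) × 0.5 = 9.5 × 0.5 = 4.75 DD.
Night half: max(0, 21.9 − 14.3) × 0.5 = 7.6 × 0.5 = 3.80 DD.
Per 24 h: 8.55 DD/day.
Duration = 180 / 8.55 = 21.053 ≈ 21.1 days.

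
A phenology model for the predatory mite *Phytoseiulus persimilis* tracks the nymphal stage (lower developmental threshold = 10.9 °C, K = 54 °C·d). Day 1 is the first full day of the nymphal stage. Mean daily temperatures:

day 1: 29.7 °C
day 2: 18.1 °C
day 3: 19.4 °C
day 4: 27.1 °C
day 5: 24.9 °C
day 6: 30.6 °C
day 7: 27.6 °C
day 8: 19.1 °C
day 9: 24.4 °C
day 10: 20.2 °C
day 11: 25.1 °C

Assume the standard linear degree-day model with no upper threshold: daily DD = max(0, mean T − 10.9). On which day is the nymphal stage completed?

Daily DD above 10.9 °C: 18.8, 7.2, 8.5, 16.2, 14.0, 19.7, 16.7, 8.2, 13.5, 9.3, 14.2.
Cumulative: 18.8, 26.0, 34.5, 50.7, 64.7, 84.4, 101.1, 109.3, 122.8, 132.1, 146.3.
The total first reaches 54 DD on day 5.

day 5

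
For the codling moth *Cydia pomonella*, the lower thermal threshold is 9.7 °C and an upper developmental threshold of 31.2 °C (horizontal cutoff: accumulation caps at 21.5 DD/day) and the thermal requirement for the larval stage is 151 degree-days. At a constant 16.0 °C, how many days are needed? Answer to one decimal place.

Daily accumulation = 16.0 − 9.7 = 6.3 DD/day.
Duration = 151 / 6.3 = 23.968 ≈ 24.0 days.

24.0 days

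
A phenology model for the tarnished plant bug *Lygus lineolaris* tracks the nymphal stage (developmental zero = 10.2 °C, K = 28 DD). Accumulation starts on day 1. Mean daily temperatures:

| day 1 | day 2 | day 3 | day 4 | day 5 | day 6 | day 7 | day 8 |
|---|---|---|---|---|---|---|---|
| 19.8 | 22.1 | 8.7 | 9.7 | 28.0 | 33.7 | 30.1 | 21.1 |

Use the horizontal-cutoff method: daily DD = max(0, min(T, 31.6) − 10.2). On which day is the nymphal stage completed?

day 5

Daily DD above 10.2 °C (capped at 21.4): 9.6, 11.9, 0.0, 0.0, 17.8, 21.4, 19.9, 10.9.
Cumulative: 9.6, 21.5, 21.5, 21.5, 39.3, 60.7, 80.6, 91.5.
The total first reaches 28 DD on day 5.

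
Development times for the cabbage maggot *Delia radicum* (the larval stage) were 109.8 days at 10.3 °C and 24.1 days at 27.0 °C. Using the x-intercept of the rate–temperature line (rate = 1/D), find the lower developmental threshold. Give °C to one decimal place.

Under the model K = D·(T − T_b), so D₁·(T₁ − T_b) = D₂·(T₂ − T_b).
109.8·(10.3 − T_b) = 24.1·(27.0 − T_b)
T_b = (109.8·10.3 − 24.1·27.0) / (109.8 − 24.1) = 480.24 / 85.7 = 5.604 °C ≈ 5.6 °C.

5.6 °C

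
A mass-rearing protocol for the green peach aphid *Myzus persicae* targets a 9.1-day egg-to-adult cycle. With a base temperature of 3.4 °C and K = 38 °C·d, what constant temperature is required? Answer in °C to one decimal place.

Required daily accumulation = 38 / 9.1 = 4.176 DD/day.
T = T_base + 4.176 = 3.4 + 4.176 = 7.576 ≈ 7.6 °C.

7.6 °C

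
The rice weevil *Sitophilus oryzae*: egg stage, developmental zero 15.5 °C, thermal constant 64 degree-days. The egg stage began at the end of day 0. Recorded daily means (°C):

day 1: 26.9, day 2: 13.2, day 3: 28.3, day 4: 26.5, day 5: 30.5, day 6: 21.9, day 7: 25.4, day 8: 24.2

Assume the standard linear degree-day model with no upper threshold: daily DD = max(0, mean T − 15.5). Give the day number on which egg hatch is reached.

day 7

Daily DD above 15.5 °C: 11.4, 0.0, 12.8, 11.0, 15.0, 6.4, 9.9, 8.7.
Cumulative: 11.4, 11.4, 24.2, 35.2, 50.2, 56.6, 66.5, 75.2.
The total first reaches 64 DD on day 7.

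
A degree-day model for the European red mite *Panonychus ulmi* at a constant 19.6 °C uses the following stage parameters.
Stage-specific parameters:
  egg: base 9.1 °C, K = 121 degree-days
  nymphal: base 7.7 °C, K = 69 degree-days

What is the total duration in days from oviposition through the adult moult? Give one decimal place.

egg: 121 / (19.6 − 9.1) = 121 / 10.5 = 11.524 d.
nymphal: 69 / (19.6 − 7.7) = 69 / 11.9 = 5.798 d.
Sum = 17.322 ≈ 17.3 days.

17.3 days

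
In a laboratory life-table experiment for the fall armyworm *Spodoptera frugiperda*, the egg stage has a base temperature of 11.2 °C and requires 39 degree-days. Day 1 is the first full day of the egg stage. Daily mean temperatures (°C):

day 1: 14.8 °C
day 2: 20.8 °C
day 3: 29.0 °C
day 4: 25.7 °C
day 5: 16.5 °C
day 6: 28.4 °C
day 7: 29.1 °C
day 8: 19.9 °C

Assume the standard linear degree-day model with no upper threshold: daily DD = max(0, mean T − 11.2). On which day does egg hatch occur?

day 4

Daily DD above 11.2 °C: 3.6, 9.6, 17.8, 14.5, 5.3, 17.2, 17.9, 8.7.
Cumulative: 3.6, 13.2, 31.0, 45.5, 50.8, 68.0, 85.9, 94.6.
The total first reaches 39 DD on day 4.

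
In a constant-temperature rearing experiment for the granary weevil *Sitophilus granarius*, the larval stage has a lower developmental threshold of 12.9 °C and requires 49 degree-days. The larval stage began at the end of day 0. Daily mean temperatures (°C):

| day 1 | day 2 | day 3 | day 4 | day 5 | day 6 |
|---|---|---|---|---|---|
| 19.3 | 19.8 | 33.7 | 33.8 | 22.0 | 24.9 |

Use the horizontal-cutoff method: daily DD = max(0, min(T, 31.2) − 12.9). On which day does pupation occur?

day 4

Daily DD above 12.9 °C (capped at 18.3): 6.4, 6.9, 18.3, 18.3, 9.1, 12.0.
Cumulative: 6.4, 13.3, 31.6, 49.9, 59.0, 71.0.
The total first reaches 49 DD on day 4.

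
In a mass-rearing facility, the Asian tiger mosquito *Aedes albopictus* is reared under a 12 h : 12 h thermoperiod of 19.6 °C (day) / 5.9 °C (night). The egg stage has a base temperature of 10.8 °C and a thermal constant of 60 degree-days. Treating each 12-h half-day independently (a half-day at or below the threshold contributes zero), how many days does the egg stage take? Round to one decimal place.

Day half: max(0, 19.6 − 10.8) × 0.5 = 8.8 × 0.5 = 4.40 DD.
Night half: max(0, 5.9 − 10.8) × 0.5 = 0.0 × 0.5 = 0.00 DD.
Per 24 h: 4.40 DD/day.
Duration = 60 / 4.40 = 13.636 ≈ 13.6 days.

13.6 days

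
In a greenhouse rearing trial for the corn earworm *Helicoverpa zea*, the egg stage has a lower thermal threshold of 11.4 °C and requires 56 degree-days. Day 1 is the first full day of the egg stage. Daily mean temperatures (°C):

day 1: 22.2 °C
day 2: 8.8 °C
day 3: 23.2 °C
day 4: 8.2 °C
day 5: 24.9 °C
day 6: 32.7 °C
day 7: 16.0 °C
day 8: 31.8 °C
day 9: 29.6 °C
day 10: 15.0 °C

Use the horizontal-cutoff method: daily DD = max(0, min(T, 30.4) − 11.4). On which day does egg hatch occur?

Daily DD above 11.4 °C (capped at 19.0): 10.8, 0.0, 11.8, 0.0, 13.5, 19.0, 4.6, 19.0, 18.2, 3.6.
Cumulative: 10.8, 10.8, 22.6, 22.6, 36.1, 55.1, 59.7, 78.7, 96.9, 100.5.
The total first reaches 56 DD on day 7.

day 7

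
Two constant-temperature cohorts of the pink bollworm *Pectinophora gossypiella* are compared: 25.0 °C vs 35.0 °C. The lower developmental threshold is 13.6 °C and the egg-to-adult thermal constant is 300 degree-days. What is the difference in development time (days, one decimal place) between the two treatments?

12.3 days

At 25.0 °C: 300 / (25.0 − 13.6) = 300 / 11.4 = 26.316 d.
At 35.0 °C: 300 / (35.0 − 13.6) = 300 / 21.4 = 14.019 d.
Difference = |26.316 − 14.019| = 12.297 ≈ 12.3 days.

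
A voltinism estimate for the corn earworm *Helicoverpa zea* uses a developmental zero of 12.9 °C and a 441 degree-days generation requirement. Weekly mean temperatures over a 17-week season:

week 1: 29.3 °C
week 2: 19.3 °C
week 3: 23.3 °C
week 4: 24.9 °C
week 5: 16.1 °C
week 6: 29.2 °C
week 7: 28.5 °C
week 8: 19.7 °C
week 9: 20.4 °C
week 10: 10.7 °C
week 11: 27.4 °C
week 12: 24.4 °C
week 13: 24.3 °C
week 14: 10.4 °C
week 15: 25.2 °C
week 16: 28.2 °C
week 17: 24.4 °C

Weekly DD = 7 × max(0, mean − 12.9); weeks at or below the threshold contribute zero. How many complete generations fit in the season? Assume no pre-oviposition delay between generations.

Weekly DD (7 × max(0, T̄ − 12.9)): 114.8, 44.8, 72.8, 84.0, 22.4, 114.1, 109.2, 47.6, 52.5, 0.0, 101.5, 80.5, 79.8, 0.0, 86.1, 107.1, 80.5.
Season total = 1197.7 DD.
Complete generations = ⌊1197.7 / 441⌋ = 2.

2 generations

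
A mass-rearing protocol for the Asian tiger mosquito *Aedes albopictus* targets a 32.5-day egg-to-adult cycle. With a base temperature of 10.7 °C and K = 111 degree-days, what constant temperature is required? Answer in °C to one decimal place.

Required daily accumulation = 111 / 32.5 = 3.415 DD/day.
T = T_base + 3.415 = 10.7 + 3.415 = 14.115 ≈ 14.1 °C.

14.1 °C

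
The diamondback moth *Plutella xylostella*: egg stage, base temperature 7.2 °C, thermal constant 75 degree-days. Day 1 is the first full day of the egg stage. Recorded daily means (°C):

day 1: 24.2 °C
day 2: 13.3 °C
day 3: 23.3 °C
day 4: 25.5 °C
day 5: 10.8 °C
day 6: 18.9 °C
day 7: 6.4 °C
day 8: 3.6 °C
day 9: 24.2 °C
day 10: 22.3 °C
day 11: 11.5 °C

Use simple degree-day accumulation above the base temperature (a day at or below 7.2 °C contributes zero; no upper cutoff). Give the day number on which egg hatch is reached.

Daily DD above 7.2 °C: 17.0, 6.1, 16.1, 18.3, 3.6, 11.7, 0.0, 0.0, 17.0, 15.1, 4.3.
Cumulative: 17.0, 23.1, 39.2, 57.5, 61.1, 72.8, 72.8, 72.8, 89.8, 104.9, 109.2.
The total first reaches 75 DD on day 9.

day 9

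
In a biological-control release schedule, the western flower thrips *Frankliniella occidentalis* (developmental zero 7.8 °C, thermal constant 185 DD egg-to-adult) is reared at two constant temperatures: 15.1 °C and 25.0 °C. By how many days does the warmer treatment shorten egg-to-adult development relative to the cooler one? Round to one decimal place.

14.6 days

At 15.1 °C: 185 / (15.1 − 7.8) = 185 / 7.3 = 25.342 d.
At 25.0 °C: 185 / (25.0 − 7.8) = 185 / 17.2 = 10.756 d.
Difference = |25.342 − 10.756| = 14.587 ≈ 14.6 days.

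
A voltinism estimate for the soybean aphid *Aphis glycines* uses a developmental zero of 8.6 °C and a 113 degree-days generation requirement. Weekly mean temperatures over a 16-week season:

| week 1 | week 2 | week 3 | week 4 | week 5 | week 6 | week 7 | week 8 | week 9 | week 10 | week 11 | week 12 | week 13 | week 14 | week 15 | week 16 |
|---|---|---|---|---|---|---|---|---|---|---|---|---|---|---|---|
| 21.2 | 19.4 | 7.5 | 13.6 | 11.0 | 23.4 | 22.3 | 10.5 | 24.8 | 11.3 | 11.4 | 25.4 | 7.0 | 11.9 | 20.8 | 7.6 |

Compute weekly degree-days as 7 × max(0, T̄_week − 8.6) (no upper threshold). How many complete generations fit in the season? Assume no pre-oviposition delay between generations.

Weekly DD (7 × max(0, T̄ − 8.6)): 88.2, 75.6, 0.0, 35.0, 16.8, 103.6, 95.9, 13.3, 113.4, 18.9, 19.6, 117.6, 0.0, 23.1, 85.4, 0.0.
Season total = 806.4 DD.
Complete generations = ⌊806.4 / 113⌋ = 7.

7 generations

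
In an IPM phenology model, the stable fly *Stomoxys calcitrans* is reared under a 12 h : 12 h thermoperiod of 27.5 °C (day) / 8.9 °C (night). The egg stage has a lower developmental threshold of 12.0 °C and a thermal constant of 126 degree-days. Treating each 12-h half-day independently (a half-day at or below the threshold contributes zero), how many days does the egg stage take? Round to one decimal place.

Day half: max(0, 27.5 − 12.0) × 0.5 = 15.5 × 0.5 = 7.75 DD.
Night half: max(0, 8.9 − 12.0) × 0.5 = 0.0 × 0.5 = 0.00 DD.
Per 24 h: 7.75 DD/day.
Duration = 126 / 7.75 = 16.258 ≈ 16.3 days.

16.3 days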